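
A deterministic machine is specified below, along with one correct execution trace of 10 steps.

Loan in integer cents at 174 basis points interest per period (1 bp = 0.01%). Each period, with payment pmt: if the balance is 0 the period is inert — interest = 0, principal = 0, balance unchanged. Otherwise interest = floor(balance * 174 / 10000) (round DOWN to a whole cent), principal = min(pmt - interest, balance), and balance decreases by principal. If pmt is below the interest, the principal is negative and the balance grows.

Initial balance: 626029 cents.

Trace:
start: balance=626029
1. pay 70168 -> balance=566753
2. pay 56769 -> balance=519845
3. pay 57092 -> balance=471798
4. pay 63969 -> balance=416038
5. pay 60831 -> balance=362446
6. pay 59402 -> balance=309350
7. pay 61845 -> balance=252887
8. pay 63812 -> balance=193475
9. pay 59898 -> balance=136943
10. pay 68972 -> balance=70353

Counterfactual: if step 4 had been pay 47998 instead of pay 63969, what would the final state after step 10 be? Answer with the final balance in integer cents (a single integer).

88065

(re-executing from step 4 with the substitution; state before step 4: balance=471798)
4. pay 47998 -> balance=432009
5. pay 60831 -> balance=378694
6. pay 59402 -> balance=325881
7. pay 61845 -> balance=269706
8. pay 63812 -> balance=210586
9. pay 59898 -> balance=154352
10. pay 68972 -> balance=88065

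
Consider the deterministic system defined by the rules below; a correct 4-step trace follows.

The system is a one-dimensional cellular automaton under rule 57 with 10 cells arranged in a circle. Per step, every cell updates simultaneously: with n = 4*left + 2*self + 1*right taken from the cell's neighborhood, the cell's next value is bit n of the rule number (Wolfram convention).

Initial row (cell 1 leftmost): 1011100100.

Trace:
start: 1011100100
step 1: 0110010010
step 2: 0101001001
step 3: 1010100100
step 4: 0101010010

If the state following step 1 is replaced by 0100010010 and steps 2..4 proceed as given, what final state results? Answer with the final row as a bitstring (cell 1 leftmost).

state after step 1 := 0100010010
step 2: 0011001001
step 3: 1010100100
step 4: 0101010010

0101010010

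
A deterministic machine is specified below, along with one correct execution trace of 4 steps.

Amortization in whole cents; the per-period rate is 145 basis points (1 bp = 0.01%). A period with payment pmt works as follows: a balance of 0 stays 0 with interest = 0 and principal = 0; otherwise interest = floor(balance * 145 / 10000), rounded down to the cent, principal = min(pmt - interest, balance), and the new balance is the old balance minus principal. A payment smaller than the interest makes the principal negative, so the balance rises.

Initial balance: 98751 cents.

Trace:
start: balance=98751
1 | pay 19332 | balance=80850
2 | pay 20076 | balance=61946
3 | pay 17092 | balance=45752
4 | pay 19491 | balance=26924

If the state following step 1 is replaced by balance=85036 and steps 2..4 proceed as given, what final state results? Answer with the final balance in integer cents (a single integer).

31294

state after step 1 := balance=85036
2 | pay 20076 | balance=66193
3 | pay 17092 | balance=50060
4 | pay 19491 | balance=31294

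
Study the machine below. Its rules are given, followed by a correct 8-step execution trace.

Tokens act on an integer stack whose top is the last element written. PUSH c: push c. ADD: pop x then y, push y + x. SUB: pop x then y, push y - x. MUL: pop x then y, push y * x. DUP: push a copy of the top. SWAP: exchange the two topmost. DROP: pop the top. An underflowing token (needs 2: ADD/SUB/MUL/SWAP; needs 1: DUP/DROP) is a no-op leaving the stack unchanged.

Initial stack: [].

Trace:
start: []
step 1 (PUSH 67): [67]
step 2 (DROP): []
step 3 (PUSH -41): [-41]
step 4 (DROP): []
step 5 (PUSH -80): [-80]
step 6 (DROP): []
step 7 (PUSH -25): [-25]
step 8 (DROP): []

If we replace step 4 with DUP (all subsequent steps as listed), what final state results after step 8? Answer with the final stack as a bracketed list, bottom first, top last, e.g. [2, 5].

(re-executing from step 4 with the substitution; state before step 4: [-41])
step 4 (DUP): [-41, -41]
step 5 (PUSH -80): [-41, -41, -80]
step 6 (DROP): [-41, -41]
step 7 (PUSH -25): [-41, -41, -25]
step 8 (DROP): [-41, -41]

[-41, -41]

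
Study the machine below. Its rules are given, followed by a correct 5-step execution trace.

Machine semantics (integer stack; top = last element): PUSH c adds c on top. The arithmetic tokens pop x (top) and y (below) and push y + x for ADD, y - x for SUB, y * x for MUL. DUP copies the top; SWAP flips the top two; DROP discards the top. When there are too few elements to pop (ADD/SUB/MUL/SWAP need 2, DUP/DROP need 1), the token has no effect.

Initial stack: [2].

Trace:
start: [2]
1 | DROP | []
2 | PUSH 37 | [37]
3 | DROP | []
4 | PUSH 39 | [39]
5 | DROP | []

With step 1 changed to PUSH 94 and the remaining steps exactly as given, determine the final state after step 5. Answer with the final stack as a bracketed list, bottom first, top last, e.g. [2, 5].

(re-executing from step 1 with the substitution; state before step 1: [2])
1 | PUSH 94 | [2, 94]
2 | PUSH 37 | [2, 94, 37]
3 | DROP | [2, 94]
4 | PUSH 39 | [2, 94, 39]
5 | DROP | [2, 94]

[2, 94]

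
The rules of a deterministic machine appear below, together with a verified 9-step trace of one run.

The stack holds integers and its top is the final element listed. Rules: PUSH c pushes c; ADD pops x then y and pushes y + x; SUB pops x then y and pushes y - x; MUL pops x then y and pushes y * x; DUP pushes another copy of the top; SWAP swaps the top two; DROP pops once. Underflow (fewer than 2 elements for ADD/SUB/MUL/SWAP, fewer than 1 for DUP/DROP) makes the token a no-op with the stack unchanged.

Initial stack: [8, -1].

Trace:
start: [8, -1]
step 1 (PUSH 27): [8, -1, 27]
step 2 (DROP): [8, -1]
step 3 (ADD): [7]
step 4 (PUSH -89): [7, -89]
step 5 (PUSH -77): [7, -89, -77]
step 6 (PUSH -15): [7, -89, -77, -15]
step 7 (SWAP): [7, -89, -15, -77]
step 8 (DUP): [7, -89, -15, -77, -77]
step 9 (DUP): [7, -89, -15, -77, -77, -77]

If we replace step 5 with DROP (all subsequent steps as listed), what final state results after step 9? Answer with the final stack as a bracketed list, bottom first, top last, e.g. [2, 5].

(re-executing from step 5 with the substitution; state before step 5: [7, -89])
step 5 (DROP): [7]
step 6 (PUSH -15): [7, -15]
step 7 (SWAP): [-15, 7]
step 8 (DUP): [-15, 7, 7]
step 9 (DUP): [-15, 7, 7, 7]

[-15, 7, 7, 7]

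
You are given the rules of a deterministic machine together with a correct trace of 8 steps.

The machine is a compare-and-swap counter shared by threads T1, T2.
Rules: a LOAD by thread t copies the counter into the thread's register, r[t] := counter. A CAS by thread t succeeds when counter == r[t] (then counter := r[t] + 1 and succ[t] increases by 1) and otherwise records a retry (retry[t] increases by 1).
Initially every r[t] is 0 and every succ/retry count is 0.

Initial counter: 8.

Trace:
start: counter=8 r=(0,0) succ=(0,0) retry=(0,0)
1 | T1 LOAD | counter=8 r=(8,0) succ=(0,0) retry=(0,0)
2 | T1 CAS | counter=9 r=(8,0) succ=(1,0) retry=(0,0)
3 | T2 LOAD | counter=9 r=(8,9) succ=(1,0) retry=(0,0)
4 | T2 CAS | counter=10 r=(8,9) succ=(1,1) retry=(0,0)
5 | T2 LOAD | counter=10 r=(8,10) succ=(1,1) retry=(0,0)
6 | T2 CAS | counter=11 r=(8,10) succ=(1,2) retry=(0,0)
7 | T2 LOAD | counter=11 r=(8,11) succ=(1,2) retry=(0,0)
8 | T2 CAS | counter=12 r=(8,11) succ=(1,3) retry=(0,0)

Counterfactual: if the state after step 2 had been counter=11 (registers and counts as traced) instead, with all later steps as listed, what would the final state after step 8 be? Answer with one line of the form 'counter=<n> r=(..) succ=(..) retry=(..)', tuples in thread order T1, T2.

state after step 2 := counter=11 r=(8,0) succ=(1,0) retry=(0,0)
3 | T2 LOAD | counter=11 r=(8,11) succ=(1,0) retry=(0,0)
4 | T2 CAS | counter=12 r=(8,11) succ=(1,1) retry=(0,0)
5 | T2 LOAD | counter=12 r=(8,12) succ=(1,1) retry=(0,0)
6 | T2 CAS | counter=13 r=(8,12) succ=(1,2) retry=(0,0)
7 | T2 LOAD | counter=13 r=(8,13) succ=(1,2) retry=(0,0)
8 | T2 CAS | counter=14 r=(8,13) succ=(1,3) retry=(0,0)

counter=14 r=(8,13) succ=(1,3) retry=(0,0)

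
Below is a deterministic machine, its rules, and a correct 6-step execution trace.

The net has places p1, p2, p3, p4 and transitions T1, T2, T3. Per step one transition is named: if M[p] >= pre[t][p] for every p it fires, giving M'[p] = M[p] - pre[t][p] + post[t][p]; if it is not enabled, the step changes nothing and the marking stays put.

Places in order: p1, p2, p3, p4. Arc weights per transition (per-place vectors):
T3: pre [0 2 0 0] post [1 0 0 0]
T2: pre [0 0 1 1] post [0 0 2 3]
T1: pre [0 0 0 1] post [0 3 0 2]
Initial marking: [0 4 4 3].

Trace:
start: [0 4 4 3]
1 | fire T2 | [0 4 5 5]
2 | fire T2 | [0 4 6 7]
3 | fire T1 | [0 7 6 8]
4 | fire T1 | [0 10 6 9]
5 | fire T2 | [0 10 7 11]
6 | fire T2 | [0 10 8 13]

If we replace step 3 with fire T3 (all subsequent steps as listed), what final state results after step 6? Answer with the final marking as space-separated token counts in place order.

1 5 8 12

(re-executing from step 3 with the substitution; state before step 3: [0 4 6 7])
3 | fire T3 | [1 2 6 7]
4 | fire T1 | [1 5 6 8]
5 | fire T2 | [1 5 7 10]
6 | fire T2 | [1 5 8 12]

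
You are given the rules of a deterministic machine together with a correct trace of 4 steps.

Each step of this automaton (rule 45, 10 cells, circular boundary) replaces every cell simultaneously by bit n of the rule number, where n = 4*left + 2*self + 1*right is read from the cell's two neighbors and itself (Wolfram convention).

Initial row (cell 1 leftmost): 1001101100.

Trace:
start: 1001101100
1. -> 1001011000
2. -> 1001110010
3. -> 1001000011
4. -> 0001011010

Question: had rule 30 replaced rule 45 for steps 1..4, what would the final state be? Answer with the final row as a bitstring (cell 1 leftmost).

1011010110

(re-executing steps 1..4 under rule 30; state before step 1: 1001101100)
1. -> 1111001011
2. -> 0000111010
3. -> 0001100011
4. -> 1011010110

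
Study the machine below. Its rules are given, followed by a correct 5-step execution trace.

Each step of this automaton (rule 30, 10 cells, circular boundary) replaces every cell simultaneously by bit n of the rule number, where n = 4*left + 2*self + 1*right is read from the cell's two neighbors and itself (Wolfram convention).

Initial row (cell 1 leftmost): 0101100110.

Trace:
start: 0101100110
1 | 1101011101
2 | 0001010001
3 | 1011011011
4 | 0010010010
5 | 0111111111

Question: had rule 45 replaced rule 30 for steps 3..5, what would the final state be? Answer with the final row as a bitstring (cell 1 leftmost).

(re-executing steps 3..5 under rule 45; state before step 3: 0001010001)
3 | 0101110101
4 | 1111001111
5 | 0000001000

0000001000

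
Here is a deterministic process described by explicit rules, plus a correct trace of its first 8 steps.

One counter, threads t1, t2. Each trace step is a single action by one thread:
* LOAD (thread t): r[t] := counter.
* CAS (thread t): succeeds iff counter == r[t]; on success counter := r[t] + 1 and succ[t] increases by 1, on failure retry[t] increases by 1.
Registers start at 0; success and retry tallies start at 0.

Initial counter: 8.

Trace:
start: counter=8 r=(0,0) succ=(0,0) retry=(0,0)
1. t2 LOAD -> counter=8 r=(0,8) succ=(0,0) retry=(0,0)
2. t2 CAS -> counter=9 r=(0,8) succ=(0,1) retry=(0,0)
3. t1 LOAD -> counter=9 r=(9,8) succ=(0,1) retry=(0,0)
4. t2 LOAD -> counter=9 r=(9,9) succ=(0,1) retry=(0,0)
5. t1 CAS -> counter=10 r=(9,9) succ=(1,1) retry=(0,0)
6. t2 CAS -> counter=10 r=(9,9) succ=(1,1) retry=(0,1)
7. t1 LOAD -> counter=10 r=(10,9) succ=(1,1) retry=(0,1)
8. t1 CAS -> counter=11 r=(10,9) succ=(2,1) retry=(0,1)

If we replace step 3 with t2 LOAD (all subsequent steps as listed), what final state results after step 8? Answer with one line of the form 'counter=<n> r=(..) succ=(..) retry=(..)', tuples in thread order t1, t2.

(re-executing from step 3 with the substitution; state before step 3: counter=9 r=(0,8) succ=(0,1) retry=(0,0))
3. t2 LOAD -> counter=9 r=(0,9) succ=(0,1) retry=(0,0)
4. t2 LOAD -> counter=9 r=(0,9) succ=(0,1) retry=(0,0)
5. t1 CAS -> counter=9 r=(0,9) succ=(0,1) retry=(1,0)
6. t2 CAS -> counter=10 r=(0,9) succ=(0,2) retry=(1,0)
7. t1 LOAD -> counter=10 r=(10,9) succ=(0,2) retry=(1,0)
8. t1 CAS -> counter=11 r=(10,9) succ=(1,2) retry=(1,0)

counter=11 r=(10,9) succ=(1,2) retry=(1,0)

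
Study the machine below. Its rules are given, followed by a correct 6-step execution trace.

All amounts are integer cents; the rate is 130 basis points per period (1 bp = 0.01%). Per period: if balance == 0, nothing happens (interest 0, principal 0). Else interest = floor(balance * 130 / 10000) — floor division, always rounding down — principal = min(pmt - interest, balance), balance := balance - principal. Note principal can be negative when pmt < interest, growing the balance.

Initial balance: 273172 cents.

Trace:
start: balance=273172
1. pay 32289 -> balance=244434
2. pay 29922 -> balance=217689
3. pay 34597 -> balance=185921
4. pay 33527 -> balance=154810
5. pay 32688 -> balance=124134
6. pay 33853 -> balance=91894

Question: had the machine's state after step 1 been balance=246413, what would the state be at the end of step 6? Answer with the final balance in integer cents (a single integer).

94007

state after step 1 := balance=246413
2. pay 29922 -> balance=219694
3. pay 34597 -> balance=187953
4. pay 33527 -> balance=156869
5. pay 32688 -> balance=126220
6. pay 33853 -> balance=94007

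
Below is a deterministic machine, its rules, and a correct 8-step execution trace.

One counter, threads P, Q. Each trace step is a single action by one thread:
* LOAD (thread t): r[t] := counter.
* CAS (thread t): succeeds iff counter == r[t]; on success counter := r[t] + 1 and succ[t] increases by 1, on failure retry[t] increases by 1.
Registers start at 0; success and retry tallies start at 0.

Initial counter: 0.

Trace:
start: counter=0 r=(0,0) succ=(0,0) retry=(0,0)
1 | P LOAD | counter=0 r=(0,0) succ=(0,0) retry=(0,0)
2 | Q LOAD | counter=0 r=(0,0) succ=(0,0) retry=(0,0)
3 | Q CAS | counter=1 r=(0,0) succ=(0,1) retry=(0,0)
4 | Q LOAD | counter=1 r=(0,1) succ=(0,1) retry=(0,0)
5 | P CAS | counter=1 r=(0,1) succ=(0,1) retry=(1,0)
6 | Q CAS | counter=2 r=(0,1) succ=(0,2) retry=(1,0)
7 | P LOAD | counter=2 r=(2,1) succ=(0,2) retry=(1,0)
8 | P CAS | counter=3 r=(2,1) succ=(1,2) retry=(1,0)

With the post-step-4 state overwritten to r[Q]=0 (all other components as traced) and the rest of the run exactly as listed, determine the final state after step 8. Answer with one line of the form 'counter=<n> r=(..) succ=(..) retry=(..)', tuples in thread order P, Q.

state after step 4 := counter=1 r=(0,0) succ=(0,1) retry=(0,0)
5 | P CAS | counter=1 r=(0,0) succ=(0,1) retry=(1,0)
6 | Q CAS | counter=1 r=(0,0) succ=(0,1) retry=(1,1)
7 | P LOAD | counter=1 r=(1,0) succ=(0,1) retry=(1,1)
8 | P CAS | counter=2 r=(1,0) succ=(1,1) retry=(1,1)

counter=2 r=(1,0) succ=(1,1) retry=(1,1)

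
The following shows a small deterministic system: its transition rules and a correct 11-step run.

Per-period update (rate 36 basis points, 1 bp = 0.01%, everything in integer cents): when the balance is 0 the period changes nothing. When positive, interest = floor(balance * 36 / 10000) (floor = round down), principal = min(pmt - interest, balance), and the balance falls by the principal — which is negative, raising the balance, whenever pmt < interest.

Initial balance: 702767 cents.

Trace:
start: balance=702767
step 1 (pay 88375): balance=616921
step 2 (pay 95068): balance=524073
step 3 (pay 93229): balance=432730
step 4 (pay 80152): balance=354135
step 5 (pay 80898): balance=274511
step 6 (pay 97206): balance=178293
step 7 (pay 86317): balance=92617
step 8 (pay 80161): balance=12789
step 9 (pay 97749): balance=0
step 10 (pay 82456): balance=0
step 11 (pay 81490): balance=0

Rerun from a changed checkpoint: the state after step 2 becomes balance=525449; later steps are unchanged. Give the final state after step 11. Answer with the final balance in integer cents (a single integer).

0

state after step 2 := balance=525449
step 3 (pay 93229): balance=434111
step 4 (pay 80152): balance=355521
step 5 (pay 80898): balance=275902
step 6 (pay 97206): balance=179689
step 7 (pay 86317): balance=94018
step 8 (pay 80161): balance=14195
step 9 (pay 97749): balance=0
step 10 (pay 82456): balance=0
step 11 (pay 81490): balance=0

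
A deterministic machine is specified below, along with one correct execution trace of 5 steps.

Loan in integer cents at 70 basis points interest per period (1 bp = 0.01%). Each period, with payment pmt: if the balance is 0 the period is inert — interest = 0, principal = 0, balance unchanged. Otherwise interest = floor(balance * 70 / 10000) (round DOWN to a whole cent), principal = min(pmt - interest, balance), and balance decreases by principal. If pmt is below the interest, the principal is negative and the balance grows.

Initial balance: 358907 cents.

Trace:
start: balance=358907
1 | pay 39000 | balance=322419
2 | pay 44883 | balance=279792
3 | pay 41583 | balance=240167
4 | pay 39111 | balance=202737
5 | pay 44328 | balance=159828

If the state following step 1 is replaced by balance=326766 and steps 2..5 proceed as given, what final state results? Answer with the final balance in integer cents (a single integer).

164299

state after step 1 := balance=326766
2 | pay 44883 | balance=284170
3 | pay 41583 | balance=244576
4 | pay 39111 | balance=207177
5 | pay 44328 | balance=164299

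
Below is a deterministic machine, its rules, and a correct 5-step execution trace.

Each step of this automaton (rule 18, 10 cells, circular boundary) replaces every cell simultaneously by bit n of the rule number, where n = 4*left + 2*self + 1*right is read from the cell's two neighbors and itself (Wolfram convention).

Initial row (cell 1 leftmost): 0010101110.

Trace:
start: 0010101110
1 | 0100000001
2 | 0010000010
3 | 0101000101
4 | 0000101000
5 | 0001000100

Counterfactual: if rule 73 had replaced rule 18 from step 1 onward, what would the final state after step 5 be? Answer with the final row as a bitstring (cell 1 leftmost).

(re-executing steps 1..5 under rule 73; state before step 1: 0010101110)
1 | 1000001010
2 | 0011100000
3 | 1010101111
4 | 1000001000
5 | 0011100010

0011100010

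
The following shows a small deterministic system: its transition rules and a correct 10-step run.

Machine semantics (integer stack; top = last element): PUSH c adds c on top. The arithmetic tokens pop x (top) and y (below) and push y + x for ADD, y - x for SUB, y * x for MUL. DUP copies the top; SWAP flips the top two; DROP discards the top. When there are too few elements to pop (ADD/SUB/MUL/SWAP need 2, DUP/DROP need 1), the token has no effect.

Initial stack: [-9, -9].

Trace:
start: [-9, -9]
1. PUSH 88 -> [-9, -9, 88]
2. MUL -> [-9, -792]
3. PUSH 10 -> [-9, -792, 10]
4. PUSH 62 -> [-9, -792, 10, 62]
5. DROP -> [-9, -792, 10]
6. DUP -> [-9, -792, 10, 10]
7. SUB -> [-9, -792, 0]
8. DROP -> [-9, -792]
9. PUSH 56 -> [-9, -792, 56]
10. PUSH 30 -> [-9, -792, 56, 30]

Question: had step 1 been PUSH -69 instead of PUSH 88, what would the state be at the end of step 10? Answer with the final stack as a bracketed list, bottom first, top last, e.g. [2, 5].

(re-executing from step 1 with the substitution; state before step 1: [-9, -9])
1. PUSH -69 -> [-9, -9, -69]
2. MUL -> [-9, 621]
3. PUSH 10 -> [-9, 621, 10]
4. PUSH 62 -> [-9, 621, 10, 62]
5. DROP -> [-9, 621, 10]
6. DUP -> [-9, 621, 10, 10]
7. SUB -> [-9, 621, 0]
8. DROP -> [-9, 621]
9. PUSH 56 -> [-9, 621, 56]
10. PUSH 30 -> [-9, 621, 56, 30]

[-9, 621, 56, 30]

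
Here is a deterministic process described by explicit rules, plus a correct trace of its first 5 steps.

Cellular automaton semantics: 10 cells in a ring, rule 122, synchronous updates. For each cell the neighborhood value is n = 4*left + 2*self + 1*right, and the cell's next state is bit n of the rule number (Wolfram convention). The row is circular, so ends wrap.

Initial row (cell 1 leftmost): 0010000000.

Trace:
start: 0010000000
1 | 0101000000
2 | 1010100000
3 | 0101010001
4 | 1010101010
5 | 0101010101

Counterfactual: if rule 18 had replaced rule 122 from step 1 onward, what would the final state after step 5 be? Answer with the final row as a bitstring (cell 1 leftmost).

(re-executing steps 1..5 under rule 18; state before step 1: 0010000000)
1 | 0101000000
2 | 1000100000
3 | 0101010001
4 | 0000001010
5 | 0000010001

0000010001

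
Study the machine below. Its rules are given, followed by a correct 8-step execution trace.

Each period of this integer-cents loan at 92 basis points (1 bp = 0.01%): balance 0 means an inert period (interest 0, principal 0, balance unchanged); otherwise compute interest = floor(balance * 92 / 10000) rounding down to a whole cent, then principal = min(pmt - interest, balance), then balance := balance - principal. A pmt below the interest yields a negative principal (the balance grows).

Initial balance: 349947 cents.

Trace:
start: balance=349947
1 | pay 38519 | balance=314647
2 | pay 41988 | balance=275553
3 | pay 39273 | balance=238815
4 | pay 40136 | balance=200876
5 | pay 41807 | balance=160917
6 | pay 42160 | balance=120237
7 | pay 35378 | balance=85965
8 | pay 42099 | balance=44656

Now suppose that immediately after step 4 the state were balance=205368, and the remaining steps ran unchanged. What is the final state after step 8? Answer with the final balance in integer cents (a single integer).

49316

state after step 4 := balance=205368
5 | pay 41807 | balance=165450
6 | pay 42160 | balance=124812
7 | pay 35378 | balance=90582
8 | pay 42099 | balance=49316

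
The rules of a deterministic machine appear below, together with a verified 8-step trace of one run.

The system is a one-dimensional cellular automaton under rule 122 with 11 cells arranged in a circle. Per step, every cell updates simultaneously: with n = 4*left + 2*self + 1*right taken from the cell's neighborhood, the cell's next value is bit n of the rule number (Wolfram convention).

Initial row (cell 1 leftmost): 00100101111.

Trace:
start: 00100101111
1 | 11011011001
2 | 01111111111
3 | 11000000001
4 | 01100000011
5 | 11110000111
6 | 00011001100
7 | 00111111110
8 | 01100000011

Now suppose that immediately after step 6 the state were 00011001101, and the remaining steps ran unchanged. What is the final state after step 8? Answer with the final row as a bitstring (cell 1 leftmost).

01100000011

state after step 6 := 00011001101
7 | 10111111110
8 | 01100000011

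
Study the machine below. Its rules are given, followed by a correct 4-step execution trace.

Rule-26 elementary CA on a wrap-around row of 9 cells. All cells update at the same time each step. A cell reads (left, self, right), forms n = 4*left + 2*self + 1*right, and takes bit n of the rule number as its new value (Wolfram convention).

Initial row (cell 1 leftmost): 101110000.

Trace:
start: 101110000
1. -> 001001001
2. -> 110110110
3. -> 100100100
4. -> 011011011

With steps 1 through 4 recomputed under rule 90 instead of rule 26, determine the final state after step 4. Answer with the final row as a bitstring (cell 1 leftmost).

100011100

(re-executing steps 1..4 under rule 90; state before step 1: 101110000)
1. -> 001011001
2. -> 110011110
3. -> 111110010
4. -> 100011100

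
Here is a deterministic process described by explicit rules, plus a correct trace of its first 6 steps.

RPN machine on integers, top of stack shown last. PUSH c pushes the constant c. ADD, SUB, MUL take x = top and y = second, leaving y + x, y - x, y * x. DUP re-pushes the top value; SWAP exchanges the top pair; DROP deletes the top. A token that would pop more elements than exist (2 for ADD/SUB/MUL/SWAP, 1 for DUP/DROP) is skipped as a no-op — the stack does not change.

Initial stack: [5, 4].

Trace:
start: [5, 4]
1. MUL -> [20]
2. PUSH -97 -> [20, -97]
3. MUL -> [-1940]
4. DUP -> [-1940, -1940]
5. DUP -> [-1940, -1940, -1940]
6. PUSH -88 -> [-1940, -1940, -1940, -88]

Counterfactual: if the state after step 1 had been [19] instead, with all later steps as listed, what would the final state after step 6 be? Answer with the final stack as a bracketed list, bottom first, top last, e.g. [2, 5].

state after step 1 := [19]
2. PUSH -97 -> [19, -97]
3. MUL -> [-1843]
4. DUP -> [-1843, -1843]
5. DUP -> [-1843, -1843, -1843]
6. PUSH -88 -> [-1843, -1843, -1843, -88]

[-1843, -1843, -1843, -88]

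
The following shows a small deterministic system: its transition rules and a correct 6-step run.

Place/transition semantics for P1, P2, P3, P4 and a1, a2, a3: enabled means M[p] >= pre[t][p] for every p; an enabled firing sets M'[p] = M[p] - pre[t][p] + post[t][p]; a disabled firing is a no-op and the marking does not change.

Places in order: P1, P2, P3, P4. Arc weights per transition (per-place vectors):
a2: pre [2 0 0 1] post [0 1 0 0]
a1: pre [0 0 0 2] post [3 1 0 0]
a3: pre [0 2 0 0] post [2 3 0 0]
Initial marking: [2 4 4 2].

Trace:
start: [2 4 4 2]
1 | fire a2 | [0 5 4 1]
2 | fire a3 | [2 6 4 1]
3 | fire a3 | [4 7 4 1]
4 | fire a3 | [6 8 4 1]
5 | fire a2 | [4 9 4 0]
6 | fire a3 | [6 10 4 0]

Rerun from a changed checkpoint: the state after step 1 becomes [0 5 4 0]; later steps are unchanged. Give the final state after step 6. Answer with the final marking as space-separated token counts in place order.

state after step 1 := [0 5 4 0]
2 | fire a3 | [2 6 4 0]
3 | fire a3 | [4 7 4 0]
4 | fire a3 | [6 8 4 0]
5 | fire a2 | [6 8 4 0]
6 | fire a3 | [8 9 4 0]

8 9 4 0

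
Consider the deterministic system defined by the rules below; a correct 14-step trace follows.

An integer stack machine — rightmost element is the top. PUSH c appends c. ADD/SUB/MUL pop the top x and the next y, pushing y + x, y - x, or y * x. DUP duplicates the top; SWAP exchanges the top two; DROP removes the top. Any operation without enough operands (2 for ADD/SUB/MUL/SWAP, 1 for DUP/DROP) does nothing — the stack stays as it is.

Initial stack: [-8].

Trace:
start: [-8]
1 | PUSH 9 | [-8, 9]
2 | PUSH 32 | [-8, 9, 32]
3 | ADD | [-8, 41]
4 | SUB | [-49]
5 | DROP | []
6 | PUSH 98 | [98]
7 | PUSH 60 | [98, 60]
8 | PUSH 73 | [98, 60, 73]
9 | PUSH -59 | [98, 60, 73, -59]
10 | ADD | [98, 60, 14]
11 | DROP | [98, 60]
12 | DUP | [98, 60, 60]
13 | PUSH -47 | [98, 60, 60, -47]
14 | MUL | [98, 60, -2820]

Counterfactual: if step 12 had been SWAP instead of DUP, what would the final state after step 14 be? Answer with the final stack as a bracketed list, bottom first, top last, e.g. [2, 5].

[60, -4606]

(re-executing from step 12 with the substitution; state before step 12: [98, 60])
12 | SWAP | [60, 98]
13 | PUSH -47 | [60, 98, -47]
14 | MUL | [60, -4606]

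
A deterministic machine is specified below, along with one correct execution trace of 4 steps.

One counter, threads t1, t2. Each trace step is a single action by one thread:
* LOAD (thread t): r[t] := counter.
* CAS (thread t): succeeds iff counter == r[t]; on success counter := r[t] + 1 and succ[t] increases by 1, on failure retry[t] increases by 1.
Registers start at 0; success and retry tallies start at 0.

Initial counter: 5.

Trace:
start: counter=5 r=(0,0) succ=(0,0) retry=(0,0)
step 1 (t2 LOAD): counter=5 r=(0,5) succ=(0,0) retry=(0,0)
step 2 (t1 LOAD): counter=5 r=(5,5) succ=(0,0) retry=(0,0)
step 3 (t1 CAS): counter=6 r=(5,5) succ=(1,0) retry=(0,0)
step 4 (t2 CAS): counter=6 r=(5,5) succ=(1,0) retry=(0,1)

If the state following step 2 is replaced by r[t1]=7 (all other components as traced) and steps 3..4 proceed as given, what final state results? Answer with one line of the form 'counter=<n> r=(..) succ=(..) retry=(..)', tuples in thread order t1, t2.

counter=6 r=(7,5) succ=(0,1) retry=(1,0)

state after step 2 := counter=5 r=(7,5) succ=(0,0) retry=(0,0)
step 3 (t1 CAS): counter=5 r=(7,5) succ=(0,0) retry=(1,0)
step 4 (t2 CAS): counter=6 r=(7,5) succ=(0,1) retry=(1,0)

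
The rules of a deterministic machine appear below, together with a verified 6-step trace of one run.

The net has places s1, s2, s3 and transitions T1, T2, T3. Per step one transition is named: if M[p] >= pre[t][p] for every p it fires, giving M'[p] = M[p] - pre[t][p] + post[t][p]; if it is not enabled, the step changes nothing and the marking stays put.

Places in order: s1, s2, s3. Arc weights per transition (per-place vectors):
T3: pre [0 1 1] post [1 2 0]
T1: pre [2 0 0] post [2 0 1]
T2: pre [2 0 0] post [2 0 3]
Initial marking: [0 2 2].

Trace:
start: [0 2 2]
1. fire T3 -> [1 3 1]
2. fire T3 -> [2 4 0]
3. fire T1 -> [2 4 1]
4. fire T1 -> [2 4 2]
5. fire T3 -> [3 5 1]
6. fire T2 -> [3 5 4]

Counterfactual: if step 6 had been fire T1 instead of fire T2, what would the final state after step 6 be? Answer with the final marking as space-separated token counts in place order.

(re-executing from step 6 with the substitution; state before step 6: [3 5 1])
6. fire T1 -> [3 5 2]

3 5 2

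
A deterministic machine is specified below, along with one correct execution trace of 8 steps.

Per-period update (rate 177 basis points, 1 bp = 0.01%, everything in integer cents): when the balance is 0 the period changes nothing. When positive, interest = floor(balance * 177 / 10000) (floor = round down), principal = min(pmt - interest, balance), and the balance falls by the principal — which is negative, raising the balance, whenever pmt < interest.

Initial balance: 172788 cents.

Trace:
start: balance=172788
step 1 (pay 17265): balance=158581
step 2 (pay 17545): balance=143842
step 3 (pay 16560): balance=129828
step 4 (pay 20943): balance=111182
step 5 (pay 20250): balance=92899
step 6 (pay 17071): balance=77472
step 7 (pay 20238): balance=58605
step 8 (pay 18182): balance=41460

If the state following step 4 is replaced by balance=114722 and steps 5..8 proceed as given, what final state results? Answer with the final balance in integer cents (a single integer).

state after step 4 := balance=114722
step 5 (pay 20250): balance=96502
step 6 (pay 17071): balance=81139
step 7 (pay 20238): balance=62337
step 8 (pay 18182): balance=45258

45258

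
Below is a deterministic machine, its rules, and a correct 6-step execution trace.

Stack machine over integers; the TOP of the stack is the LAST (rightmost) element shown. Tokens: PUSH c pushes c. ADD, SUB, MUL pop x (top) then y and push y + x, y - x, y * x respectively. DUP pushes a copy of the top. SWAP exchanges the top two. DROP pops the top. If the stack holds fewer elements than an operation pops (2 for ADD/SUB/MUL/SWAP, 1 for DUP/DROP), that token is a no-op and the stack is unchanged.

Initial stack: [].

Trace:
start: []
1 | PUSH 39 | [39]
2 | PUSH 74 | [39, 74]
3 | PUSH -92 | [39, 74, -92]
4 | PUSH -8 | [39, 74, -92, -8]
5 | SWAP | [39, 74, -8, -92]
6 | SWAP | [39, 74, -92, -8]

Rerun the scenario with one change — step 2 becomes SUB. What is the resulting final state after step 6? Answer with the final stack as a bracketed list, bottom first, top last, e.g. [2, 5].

[39, -92, -8]

(re-executing from step 2 with the substitution; state before step 2: [39])
2 | SUB | [39]
3 | PUSH -92 | [39, -92]
4 | PUSH -8 | [39, -92, -8]
5 | SWAP | [39, -8, -92]
6 | SWAP | [39, -92, -8]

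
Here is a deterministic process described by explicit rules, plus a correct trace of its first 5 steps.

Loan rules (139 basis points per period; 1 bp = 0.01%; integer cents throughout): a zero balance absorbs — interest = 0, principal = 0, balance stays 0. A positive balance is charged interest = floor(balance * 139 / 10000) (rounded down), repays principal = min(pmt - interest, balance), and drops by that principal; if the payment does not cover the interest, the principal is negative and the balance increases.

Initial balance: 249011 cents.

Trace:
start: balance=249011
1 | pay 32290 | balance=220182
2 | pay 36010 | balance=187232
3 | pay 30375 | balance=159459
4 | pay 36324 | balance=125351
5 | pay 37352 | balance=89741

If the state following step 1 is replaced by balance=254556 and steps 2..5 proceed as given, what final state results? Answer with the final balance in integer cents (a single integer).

126066

state after step 1 := balance=254556
2 | pay 36010 | balance=222084
3 | pay 30375 | balance=194795
4 | pay 36324 | balance=161178
5 | pay 37352 | balance=126066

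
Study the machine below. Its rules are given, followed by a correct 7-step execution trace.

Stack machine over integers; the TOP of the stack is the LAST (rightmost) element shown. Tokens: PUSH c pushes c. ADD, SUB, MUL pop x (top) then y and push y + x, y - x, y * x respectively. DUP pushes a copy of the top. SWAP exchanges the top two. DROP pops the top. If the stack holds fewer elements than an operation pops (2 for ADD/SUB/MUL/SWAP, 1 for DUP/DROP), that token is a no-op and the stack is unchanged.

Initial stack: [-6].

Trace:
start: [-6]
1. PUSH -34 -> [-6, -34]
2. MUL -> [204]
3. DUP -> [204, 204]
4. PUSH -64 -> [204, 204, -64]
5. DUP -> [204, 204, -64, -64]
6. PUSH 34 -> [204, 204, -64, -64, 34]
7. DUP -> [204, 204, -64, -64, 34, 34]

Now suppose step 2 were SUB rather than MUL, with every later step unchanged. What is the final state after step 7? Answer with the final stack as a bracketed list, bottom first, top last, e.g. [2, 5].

(re-executing from step 2 with the substitution; state before step 2: [-6, -34])
2. SUB -> [28]
3. DUP -> [28, 28]
4. PUSH -64 -> [28, 28, -64]
5. DUP -> [28, 28, -64, -64]
6. PUSH 34 -> [28, 28, -64, -64, 34]
7. DUP -> [28, 28, -64, -64, 34, 34]

[28, 28, -64, -64, 34, 34]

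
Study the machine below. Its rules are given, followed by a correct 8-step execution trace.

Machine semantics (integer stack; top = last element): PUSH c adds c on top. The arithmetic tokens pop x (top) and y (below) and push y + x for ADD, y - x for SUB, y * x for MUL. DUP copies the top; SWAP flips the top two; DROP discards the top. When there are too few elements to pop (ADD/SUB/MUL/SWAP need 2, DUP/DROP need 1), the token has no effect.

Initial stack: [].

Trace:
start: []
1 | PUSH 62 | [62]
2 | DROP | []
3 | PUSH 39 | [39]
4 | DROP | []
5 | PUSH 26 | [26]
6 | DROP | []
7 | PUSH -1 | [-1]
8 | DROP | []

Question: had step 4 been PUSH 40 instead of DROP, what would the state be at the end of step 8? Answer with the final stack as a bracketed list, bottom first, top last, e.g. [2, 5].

[39, 40]

(re-executing from step 4 with the substitution; state before step 4: [39])
4 | PUSH 40 | [39, 40]
5 | PUSH 26 | [39, 40, 26]
6 | DROP | [39, 40]
7 | PUSH -1 | [39, 40, -1]
8 | DROP | [39, 40]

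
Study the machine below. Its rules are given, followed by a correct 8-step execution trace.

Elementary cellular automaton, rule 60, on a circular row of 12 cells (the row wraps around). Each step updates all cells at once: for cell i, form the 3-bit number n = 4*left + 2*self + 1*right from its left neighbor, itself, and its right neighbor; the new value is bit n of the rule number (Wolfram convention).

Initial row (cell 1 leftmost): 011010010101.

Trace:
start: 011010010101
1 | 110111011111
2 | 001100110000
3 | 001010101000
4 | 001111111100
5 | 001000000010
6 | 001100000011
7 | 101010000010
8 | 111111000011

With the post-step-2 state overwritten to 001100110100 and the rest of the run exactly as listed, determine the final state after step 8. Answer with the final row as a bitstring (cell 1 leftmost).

state after step 2 := 001100110100
3 | 001010101110
4 | 001111111001
5 | 101000000101
6 | 011100000111
7 | 110010000100
8 | 101011000110

101011000110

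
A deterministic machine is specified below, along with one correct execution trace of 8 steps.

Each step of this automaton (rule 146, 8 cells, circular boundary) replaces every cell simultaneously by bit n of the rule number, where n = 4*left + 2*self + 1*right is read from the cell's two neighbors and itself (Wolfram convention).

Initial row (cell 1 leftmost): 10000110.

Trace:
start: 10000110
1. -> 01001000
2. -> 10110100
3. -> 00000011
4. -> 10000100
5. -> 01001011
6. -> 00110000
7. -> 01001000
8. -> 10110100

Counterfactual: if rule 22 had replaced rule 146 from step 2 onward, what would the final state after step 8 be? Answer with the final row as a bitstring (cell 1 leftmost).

(re-executing steps 2..8 under rule 22; state before step 2: 01001000)
2. -> 11111100
3. -> 00000011
4. -> 10000100
5. -> 11001111
6. -> 00110000
7. -> 01001000
8. -> 11111100

11111100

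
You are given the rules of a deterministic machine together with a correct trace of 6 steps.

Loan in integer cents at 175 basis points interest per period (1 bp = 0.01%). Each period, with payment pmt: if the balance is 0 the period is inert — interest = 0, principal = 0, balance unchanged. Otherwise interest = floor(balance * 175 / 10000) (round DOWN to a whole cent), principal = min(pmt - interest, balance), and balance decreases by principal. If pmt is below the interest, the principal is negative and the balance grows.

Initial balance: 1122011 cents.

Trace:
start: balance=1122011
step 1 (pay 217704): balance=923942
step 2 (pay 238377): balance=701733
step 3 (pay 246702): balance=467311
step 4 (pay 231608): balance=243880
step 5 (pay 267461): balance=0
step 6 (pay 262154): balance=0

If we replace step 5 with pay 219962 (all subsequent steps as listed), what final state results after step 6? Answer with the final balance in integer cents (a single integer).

0

(re-executing from step 5 with the substitution; state before step 5: balance=243880)
step 5 (pay 219962): balance=28185
step 6 (pay 262154): balance=0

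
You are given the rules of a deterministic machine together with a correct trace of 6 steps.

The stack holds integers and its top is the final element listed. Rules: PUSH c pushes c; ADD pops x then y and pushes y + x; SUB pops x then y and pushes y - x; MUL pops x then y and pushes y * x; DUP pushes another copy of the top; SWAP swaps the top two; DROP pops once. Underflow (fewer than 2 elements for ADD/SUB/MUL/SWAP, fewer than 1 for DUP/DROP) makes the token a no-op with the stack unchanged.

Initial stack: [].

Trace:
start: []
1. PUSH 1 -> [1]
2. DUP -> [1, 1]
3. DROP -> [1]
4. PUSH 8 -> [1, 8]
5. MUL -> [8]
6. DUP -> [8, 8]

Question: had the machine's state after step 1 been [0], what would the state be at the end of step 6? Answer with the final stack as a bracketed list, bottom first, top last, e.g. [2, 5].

[0, 0]

state after step 1 := [0]
2. DUP -> [0, 0]
3. DROP -> [0]
4. PUSH 8 -> [0, 8]
5. MUL -> [0]
6. DUP -> [0, 0]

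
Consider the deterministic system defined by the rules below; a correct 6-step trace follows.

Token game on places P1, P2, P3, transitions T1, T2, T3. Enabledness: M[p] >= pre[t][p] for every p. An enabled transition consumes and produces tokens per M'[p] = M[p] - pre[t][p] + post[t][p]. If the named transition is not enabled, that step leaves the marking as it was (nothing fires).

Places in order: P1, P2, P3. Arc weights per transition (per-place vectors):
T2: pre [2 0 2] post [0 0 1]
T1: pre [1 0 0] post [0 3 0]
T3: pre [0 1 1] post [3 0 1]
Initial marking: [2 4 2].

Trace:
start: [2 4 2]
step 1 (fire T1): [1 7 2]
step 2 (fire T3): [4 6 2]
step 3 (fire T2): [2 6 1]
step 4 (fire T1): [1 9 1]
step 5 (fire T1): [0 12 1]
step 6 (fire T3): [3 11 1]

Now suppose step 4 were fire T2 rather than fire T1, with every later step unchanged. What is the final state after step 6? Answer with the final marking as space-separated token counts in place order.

(re-executing from step 4 with the substitution; state before step 4: [2 6 1])
step 4 (fire T2): [2 6 1]
step 5 (fire T1): [1 9 1]
step 6 (fire T3): [4 8 1]

4 8 1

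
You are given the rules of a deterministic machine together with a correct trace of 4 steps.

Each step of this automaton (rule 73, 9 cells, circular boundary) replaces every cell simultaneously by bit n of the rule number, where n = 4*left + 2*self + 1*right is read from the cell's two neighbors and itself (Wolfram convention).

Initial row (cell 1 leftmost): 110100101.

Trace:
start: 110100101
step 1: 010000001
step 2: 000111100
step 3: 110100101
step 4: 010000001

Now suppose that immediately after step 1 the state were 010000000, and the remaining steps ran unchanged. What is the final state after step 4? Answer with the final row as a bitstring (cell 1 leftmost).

state after step 1 := 010000000
step 2: 000111111
step 3: 010100001
step 4: 000001100

000001100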